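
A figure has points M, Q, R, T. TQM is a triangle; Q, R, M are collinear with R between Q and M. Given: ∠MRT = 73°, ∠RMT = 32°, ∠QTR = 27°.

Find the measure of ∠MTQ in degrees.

∠MTQ = 102°

1. ∠QRT = 107°  [linear pair at R on QM]
2. ∠QMT = 32°  [R on ray MQ]
3. ∠RQT = 46°  [△TQR]
4. ∠MQT = 46°  [R on ray QM]
5. ∠MTQ = 102°  [△TQM]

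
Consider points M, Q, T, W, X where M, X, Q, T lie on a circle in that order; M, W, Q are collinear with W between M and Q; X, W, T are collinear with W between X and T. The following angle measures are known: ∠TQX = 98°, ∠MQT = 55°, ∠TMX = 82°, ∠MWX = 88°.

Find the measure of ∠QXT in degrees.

1. ∠MXT = 55°  [same arc MT]
2. ∠MTX = 43°  [△MXT]
3. ∠QWX = 92°  [linear pair at W on MQ]
4. ∠MQX = 43°  [same arc MX]
5. ∠QXT = 45°  [△XWQ]

∠QXT = 45°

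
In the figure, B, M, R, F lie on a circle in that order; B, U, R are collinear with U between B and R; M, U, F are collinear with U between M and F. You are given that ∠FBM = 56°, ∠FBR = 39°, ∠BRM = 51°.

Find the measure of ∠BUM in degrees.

1. ∠FMR = 39°  [same arc RF]
2. ∠MUR = 90°  [△MUR]
3. ∠BUM = 90°  [linear pair at U on BR]

∠BUM = 90°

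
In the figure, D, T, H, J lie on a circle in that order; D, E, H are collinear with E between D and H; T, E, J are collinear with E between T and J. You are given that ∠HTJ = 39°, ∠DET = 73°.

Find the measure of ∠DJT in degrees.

∠DJT = 34°

1. ∠HDJ = 39°  [same arc HJ]
2. ∠HEJ = 73°  [vertical angles at E]
3. ∠DEJ = 107°  [linear pair at E on DH]
4. ∠DJT = 34°  [△DEJ]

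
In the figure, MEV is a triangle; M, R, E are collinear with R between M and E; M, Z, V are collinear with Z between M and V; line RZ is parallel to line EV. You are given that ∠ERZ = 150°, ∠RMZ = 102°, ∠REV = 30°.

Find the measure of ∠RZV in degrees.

∠RZV = 132°

1. ∠MRZ = 30°  [linear pair at R on ME]
2. ∠MZR = 48°  [△MRZ]
3. ∠RZV = 132°  [linear pair at Z on MV]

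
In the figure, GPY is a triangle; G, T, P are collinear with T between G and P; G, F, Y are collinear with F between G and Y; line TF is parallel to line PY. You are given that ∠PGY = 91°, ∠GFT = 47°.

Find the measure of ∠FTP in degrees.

1. ∠FGT = 91°  [T on GP, F on GY]
2. ∠FTG = 42°  [△GTF]
3. ∠FTP = 138°  [linear pair at T on GP]

∠FTP = 138°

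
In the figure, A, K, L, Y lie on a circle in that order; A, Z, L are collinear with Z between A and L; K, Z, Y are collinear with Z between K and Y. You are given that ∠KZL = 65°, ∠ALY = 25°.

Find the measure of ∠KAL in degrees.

1. ∠AZK = 115°  [linear pair at Z on AL]
2. ∠AKY = 25°  [same arc AY]
3. ∠KAL = 40°  [△AZK]

∠KAL = 40°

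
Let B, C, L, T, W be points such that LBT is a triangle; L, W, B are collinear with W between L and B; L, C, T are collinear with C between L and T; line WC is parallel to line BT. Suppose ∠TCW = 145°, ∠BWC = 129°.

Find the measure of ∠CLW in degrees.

∠CLW = 94°

1. ∠LCW = 35°  [linear pair at C on LT]
2. ∠CWL = 51°  [linear pair at W on LB]
3. ∠CLW = 94°  [△LWC]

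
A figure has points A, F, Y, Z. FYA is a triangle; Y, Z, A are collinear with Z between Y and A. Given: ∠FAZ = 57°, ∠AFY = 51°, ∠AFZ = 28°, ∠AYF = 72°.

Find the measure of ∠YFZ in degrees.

∠YFZ = 23°

1. ∠AZF = 95°  [△FZA]
2. ∠FYZ = 72°  [Z on ray YA]
3. ∠FZY = 85°  [linear pair at Z on YA]
4. ∠YFZ = 23°  [△FYZ]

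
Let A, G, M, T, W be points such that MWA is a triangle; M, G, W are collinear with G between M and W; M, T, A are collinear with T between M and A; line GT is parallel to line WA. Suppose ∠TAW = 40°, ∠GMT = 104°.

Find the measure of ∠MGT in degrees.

∠MGT = 36°

1. ∠MAW = 40°  [T on ray AM]
2. ∠AMW = 104°  [G on MW, T on MA]
3. ∠AWM = 36°  [△MWA]
4. ∠MGT = 36°  [GT∥WA, corresponding at G]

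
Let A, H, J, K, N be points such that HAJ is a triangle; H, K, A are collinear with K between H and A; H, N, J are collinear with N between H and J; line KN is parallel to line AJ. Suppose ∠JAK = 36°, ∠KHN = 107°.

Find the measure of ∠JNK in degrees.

1. ∠HAJ = 36°  [K on ray AH]
2. ∠AHJ = 107°  [K on HA, N on HJ]
3. ∠AJH = 37°  [△HAJ]
4. ∠HNK = 37°  [KN∥AJ, corresponding at N]
5. ∠JNK = 143°  [linear pair at N on HJ]

∠JNK = 143°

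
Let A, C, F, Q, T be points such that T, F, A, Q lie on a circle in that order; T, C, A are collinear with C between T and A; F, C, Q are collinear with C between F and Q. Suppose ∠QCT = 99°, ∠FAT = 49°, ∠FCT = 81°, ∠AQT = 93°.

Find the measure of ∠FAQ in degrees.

1. ∠ACF = 99°  [vertical angles at C]
2. ∠AFQ = 32°  [△FCA]
3. ∠AFT = 87°  [cyclic TFAQ, opposite ∠F+∠Q]
4. ∠ATF = 44°  [△TFA]
5. ∠AQF = 44°  [same arc FA]
6. ∠FAQ = 104°  [△FAQ]

∠FAQ = 104°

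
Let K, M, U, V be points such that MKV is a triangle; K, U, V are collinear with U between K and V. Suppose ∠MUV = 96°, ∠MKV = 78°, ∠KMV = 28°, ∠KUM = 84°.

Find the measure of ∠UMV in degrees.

∠UMV = 10°

1. ∠KVM = 74°  [△MKV]
2. ∠MVU = 74°  [U on ray VK]
3. ∠UMV = 10°  [△MUV]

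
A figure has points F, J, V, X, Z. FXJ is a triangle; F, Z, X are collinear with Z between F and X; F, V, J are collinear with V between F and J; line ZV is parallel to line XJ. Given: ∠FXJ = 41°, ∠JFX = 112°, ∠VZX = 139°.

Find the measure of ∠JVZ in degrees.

∠JVZ = 153°

1. ∠FJX = 27°  [△FXJ]
2. ∠FVZ = 27°  [ZV∥XJ, corresponding at V]
3. ∠JVZ = 153°  [linear pair at V on FJ]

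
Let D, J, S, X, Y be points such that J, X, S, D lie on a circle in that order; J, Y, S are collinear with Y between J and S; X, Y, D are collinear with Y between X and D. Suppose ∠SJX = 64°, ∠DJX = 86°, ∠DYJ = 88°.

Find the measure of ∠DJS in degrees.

1. ∠SDX = 64°  [same arc XS]
2. ∠DSX = 94°  [cyclic JXSD, opposite ∠J+∠S]
3. ∠DXS = 22°  [△XSD]
4. ∠DJS = 22°  [same arc SD]

∠DJS = 22°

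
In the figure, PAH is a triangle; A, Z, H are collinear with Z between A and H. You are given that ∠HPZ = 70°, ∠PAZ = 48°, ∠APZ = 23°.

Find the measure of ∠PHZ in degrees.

1. ∠AZP = 109°  [△PAZ]
2. ∠HZP = 71°  [linear pair at Z on AH]
3. ∠PHZ = 39°  [△PZH]

∠PHZ = 39°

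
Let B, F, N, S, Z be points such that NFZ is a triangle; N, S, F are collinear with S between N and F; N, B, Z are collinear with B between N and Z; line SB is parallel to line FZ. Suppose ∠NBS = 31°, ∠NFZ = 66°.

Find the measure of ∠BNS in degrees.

1. ∠FZN = 31°  [SB∥FZ, corresponding at B]
2. ∠FNZ = 83°  [△NFZ]
3. ∠BNS = 83°  [S on NF, B on NZ]

∠BNS = 83°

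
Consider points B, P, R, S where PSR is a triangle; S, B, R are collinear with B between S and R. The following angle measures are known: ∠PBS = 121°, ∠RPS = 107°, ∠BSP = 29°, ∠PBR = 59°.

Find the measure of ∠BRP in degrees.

1. ∠PSR = 29°  [B on ray SR]
2. ∠PRS = 44°  [△PSR]
3. ∠BRP = 44°  [B on ray RS]

∠BRP = 44°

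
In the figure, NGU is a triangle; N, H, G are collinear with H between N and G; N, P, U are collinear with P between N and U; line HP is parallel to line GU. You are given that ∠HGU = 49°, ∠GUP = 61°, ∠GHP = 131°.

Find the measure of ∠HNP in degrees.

1. ∠GUN = 61°  [P on ray UN]
2. ∠NHP = 49°  [linear pair at H on NG]
3. ∠HPN = 61°  [HP∥GU, corresponding at P]
4. ∠HNP = 70°  [△NHP]

∠HNP = 70°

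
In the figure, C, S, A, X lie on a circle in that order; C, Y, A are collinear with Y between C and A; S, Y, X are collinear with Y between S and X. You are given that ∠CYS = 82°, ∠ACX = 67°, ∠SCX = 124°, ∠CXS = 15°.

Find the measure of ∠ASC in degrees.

1. ∠CSX = 41°  [△CSX]
2. ∠CAS = 15°  [same arc CS]
3. ∠ACS = 57°  [△CYS]
4. ∠ASC = 108°  [△CSA]

∠ASC = 108°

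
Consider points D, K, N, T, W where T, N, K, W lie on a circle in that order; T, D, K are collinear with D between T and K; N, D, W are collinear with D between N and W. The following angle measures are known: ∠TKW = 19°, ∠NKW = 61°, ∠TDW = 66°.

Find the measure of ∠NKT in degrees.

∠NKT = 42°

1. ∠TNW = 19°  [same arc TW]
2. ∠NTW = 119°  [cyclic TNKW, opposite ∠T+∠K]
3. ∠NWT = 42°  [△TNW]
4. ∠NKT = 42°  [same arc TN]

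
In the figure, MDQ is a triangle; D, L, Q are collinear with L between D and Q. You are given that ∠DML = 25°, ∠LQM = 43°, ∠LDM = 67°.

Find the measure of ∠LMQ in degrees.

1. ∠DLM = 88°  [△MDL]
2. ∠MLQ = 92°  [linear pair at L on DQ]
3. ∠LMQ = 45°  [△MLQ]

∠LMQ = 45°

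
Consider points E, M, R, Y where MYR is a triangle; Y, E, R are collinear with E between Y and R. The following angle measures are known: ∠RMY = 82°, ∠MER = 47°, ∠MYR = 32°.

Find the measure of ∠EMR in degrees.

∠EMR = 67°

1. ∠MRY = 66°  [△MYR]
2. ∠ERM = 66°  [E on ray RY]
3. ∠EMR = 67°  [△MER]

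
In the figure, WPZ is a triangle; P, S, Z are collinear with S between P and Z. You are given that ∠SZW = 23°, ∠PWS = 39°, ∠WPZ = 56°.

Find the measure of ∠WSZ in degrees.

∠WSZ = 95°

1. ∠SPW = 56°  [S on ray PZ]
2. ∠PSW = 85°  [△WPS]
3. ∠WSZ = 95°  [linear pair at S on PZ]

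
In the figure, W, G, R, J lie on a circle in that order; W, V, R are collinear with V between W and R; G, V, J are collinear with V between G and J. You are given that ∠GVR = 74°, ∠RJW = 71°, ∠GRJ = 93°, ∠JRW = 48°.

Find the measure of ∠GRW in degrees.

1. ∠GVW = 106°  [linear pair at V on WR]
2. ∠RGW = 109°  [cyclic WGRJ, opposite ∠G+∠J]
3. ∠JGW = 48°  [same arc WJ]
4. ∠GWR = 26°  [△WVG]
5. ∠GRW = 45°  [△WGR]

∠GRW = 45°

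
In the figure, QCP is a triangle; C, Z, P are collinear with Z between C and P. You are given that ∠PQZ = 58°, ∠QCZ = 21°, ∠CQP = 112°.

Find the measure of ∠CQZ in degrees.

∠CQZ = 54°

1. ∠PCQ = 21°  [Z on ray CP]
2. ∠CPQ = 47°  [△QCP]
3. ∠QPZ = 47°  [Z on ray PC]
4. ∠PZQ = 75°  [△QZP]
5. ∠CZQ = 105°  [linear pair at Z on CP]
6. ∠CQZ = 54°  [△QCZ]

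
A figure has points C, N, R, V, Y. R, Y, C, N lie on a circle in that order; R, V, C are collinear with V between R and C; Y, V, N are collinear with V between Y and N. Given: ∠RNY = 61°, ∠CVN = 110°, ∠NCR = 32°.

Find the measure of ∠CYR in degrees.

∠CYR = 81°

1. ∠RCY = 61°  [same arc RY]
2. ∠RVY = 110°  [vertical angles at V]
3. ∠NYR = 32°  [same arc RN]
4. ∠CRY = 38°  [△RVY]
5. ∠CYR = 81°  [△RYC]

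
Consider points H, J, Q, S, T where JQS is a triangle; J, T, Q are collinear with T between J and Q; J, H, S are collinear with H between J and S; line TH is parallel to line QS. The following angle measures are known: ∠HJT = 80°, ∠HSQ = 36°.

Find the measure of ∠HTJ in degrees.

1. ∠QJS = 80°  [T on JQ, H on JS]
2. ∠JSQ = 36°  [H on ray SJ]
3. ∠JQS = 64°  [△JQS]
4. ∠HTJ = 64°  [TH∥QS, corresponding at T]

∠HTJ = 64°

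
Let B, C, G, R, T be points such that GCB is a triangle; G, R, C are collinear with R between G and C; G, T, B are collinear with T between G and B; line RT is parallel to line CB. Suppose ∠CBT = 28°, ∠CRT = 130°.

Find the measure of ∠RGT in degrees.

1. ∠CBG = 28°  [T on ray BG]
2. ∠GRT = 50°  [linear pair at R on GC]
3. ∠GTR = 28°  [RT∥CB, corresponding at T]
4. ∠RGT = 102°  [△GRT]

∠RGT = 102°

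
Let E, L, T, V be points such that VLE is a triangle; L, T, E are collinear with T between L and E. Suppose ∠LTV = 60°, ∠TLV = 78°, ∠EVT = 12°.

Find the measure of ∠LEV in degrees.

∠LEV = 48°

1. ∠ETV = 120°  [linear pair at T on LE]
2. ∠TEV = 48°  [△VTE]
3. ∠LEV = 48°  [T on ray EL]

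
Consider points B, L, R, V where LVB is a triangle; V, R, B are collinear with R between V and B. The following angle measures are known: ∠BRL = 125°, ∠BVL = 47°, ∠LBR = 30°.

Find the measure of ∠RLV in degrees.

1. ∠LRV = 55°  [linear pair at R on VB]
2. ∠LVR = 47°  [R on ray VB]
3. ∠RLV = 78°  [△LVR]

∠RLV = 78°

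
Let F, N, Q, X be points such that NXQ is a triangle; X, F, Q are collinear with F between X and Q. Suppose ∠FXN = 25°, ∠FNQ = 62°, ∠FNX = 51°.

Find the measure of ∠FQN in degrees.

∠FQN = 42°

1. ∠NFX = 104°  [△NXF]
2. ∠NFQ = 76°  [linear pair at F on XQ]
3. ∠FQN = 42°  [△NFQ]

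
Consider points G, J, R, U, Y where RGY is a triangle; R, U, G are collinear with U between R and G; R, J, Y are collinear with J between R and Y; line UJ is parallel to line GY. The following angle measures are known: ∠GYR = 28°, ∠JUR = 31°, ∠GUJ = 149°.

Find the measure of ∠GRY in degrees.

∠GRY = 121°

1. ∠RJU = 28°  [UJ∥GY, corresponding at J]
2. ∠JRU = 121°  [△RUJ]
3. ∠GRY = 121°  [U on RG, J on RY]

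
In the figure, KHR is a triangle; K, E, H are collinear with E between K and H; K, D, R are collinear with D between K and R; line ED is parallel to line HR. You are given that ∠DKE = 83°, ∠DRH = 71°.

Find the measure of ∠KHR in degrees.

1. ∠HKR = 83°  [E on KH, D on KR]
2. ∠HRK = 71°  [D on ray RK]
3. ∠KHR = 26°  [△KHR]

∠KHR = 26°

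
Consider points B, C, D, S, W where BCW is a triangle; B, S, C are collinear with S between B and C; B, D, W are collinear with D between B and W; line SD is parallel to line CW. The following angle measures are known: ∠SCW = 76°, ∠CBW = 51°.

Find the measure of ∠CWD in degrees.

∠CWD = 53°

1. ∠BCW = 76°  [S on ray CB]
2. ∠BWC = 53°  [△BCW]
3. ∠CWD = 53°  [D on ray WB]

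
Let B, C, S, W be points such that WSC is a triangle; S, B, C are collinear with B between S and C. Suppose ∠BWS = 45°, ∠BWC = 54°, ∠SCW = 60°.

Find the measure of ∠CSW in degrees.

∠CSW = 21°

1. ∠BCW = 60°  [B on ray CS]
2. ∠CBW = 66°  [△WBC]
3. ∠SBW = 114°  [linear pair at B on SC]
4. ∠BSW = 21°  [△WSB]
5. ∠CSW = 21°  [B on ray SC]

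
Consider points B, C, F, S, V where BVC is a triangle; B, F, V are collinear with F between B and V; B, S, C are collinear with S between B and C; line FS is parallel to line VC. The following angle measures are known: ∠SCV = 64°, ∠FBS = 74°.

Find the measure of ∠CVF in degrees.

1. ∠BCV = 64°  [S on ray CB]
2. ∠CBV = 74°  [F on BV, S on BC]
3. ∠BVC = 42°  [△BVC]
4. ∠CVF = 42°  [F on ray VB]

∠CVF = 42°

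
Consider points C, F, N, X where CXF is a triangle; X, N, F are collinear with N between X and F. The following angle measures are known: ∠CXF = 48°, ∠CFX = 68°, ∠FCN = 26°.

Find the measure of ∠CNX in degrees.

∠CNX = 94°

1. ∠CFN = 68°  [N on ray FX]
2. ∠CNF = 86°  [△CNF]
3. ∠CNX = 94°  [linear pair at N on XF]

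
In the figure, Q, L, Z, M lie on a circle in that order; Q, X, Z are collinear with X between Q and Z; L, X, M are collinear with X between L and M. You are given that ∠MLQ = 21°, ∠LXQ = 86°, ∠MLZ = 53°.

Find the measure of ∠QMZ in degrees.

∠QMZ = 106°

1. ∠MZQ = 21°  [same arc QM]
2. ∠MQZ = 53°  [same arc ZM]
3. ∠QMZ = 106°  [△QZM]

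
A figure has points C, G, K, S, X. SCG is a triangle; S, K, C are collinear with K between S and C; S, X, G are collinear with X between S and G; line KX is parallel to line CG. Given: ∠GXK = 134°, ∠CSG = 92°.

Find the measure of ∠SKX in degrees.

∠SKX = 42°

1. ∠KXS = 46°  [linear pair at X on SG]
2. ∠KSX = 92°  [K on SC, X on SG]
3. ∠SKX = 42°  [△SKX]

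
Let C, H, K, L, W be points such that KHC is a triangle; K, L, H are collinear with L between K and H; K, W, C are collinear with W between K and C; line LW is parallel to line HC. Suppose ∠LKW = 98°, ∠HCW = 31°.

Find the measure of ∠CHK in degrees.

1. ∠CKH = 98°  [L on KH, W on KC]
2. ∠HCK = 31°  [W on ray CK]
3. ∠CHK = 51°  [△KHC]

∠CHK = 51°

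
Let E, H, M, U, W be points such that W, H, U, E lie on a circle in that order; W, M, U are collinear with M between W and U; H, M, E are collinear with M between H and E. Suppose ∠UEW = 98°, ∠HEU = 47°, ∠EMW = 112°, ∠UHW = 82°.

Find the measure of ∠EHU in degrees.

1. ∠HWU = 47°  [same arc HU]
2. ∠HMU = 112°  [vertical angles at M]
3. ∠HUW = 51°  [△WHU]
4. ∠EHU = 17°  [△HMU]

∠EHU = 17°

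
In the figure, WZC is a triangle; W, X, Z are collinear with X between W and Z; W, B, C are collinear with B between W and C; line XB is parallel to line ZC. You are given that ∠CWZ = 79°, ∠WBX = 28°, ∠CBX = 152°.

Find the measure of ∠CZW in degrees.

1. ∠BWX = 79°  [X on WZ, B on WC]
2. ∠BXW = 73°  [△WXB]
3. ∠CZW = 73°  [XB∥ZC, corresponding at X]

∠CZW = 73°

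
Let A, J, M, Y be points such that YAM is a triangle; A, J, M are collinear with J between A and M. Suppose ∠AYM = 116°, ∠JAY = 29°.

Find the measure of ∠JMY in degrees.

1. ∠MAY = 29°  [J on ray AM]
2. ∠AMY = 35°  [△YAM]
3. ∠JMY = 35°  [J on ray MA]

∠JMY = 35°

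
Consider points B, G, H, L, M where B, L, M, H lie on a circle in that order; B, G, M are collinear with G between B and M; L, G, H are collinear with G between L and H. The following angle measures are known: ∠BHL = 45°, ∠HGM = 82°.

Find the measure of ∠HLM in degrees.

∠HLM = 37°

1. ∠BML = 45°  [same arc BL]
2. ∠BGL = 82°  [vertical angles at G]
3. ∠LGM = 98°  [linear pair at G on BM]
4. ∠HLM = 37°  [△LGM]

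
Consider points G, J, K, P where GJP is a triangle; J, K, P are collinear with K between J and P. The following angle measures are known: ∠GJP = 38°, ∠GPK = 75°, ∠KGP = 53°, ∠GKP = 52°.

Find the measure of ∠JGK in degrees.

1. ∠GJK = 38°  [K on ray JP]
2. ∠GKJ = 128°  [linear pair at K on JP]
3. ∠JGK = 14°  [△GJK]

∠JGK = 14°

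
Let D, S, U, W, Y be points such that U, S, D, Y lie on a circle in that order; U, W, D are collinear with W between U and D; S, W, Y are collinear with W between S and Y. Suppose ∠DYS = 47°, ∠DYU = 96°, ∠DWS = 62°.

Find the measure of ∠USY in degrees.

∠USY = 15°

1. ∠DUS = 47°  [same arc SD]
2. ∠SWU = 118°  [linear pair at W on UD]
3. ∠USY = 15°  [△UWS]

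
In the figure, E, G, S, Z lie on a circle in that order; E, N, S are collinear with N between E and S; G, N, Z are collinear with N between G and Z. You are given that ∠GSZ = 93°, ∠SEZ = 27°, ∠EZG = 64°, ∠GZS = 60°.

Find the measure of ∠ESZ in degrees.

1. ∠GEZ = 87°  [cyclic EGSZ, opposite ∠E+∠S]
2. ∠EGZ = 29°  [△EGZ]
3. ∠ESZ = 29°  [same arc EZ]

∠ESZ = 29°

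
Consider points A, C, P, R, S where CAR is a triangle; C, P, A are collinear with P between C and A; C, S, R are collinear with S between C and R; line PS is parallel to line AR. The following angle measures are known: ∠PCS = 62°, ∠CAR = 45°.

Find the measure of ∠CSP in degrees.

1. ∠ACR = 62°  [P on CA, S on CR]
2. ∠ARC = 73°  [△CAR]
3. ∠CSP = 73°  [PS∥AR, corresponding at S]

∠CSP = 73°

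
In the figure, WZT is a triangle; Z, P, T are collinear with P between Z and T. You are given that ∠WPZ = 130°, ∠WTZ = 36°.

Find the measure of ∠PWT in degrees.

∠PWT = 94°

1. ∠TPW = 50°  [linear pair at P on ZT]
2. ∠PTW = 36°  [P on ray TZ]
3. ∠PWT = 94°  [△WPT]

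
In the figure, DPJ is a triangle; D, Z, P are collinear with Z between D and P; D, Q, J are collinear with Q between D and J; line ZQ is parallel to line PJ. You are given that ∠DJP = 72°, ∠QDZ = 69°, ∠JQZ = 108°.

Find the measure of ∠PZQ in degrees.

1. ∠DQZ = 72°  [ZQ∥PJ, corresponding at Q]
2. ∠DZQ = 39°  [△DZQ]
3. ∠PZQ = 141°  [linear pair at Z on DP]

∠PZQ = 141°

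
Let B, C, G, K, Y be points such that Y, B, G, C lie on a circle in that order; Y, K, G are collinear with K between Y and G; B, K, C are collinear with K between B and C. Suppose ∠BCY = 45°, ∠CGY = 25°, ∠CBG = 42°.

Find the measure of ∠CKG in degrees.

∠CKG = 87°

1. ∠CYG = 42°  [same arc GC]
2. ∠CKY = 93°  [△YKC]
3. ∠CKG = 87°  [linear pair at K on YG]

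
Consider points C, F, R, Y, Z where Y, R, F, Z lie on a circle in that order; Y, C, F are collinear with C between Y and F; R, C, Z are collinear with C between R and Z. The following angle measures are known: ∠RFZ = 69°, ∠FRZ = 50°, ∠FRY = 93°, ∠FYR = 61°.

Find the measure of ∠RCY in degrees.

∠RCY = 76°

1. ∠RFY = 26°  [△YRF]
2. ∠FCR = 104°  [△RCF]
3. ∠RCY = 76°  [linear pair at C on YF]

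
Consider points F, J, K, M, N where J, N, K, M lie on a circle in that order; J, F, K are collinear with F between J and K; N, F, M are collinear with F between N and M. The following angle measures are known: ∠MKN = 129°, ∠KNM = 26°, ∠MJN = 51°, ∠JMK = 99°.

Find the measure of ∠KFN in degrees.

∠KFN = 80°

1. ∠KMN = 25°  [△NKM]
2. ∠JNK = 81°  [cyclic JNKM, opposite ∠N+∠M]
3. ∠KJN = 25°  [same arc NK]
4. ∠JKN = 74°  [△JNK]
5. ∠KFN = 80°  [△NFK]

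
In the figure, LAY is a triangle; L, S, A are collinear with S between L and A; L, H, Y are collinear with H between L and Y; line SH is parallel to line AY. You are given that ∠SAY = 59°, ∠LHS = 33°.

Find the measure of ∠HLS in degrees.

∠HLS = 88°

1. ∠LAY = 59°  [S on ray AL]
2. ∠AYL = 33°  [SH∥AY, corresponding at H]
3. ∠ALY = 88°  [△LAY]
4. ∠HLS = 88°  [S on LA, H on LY]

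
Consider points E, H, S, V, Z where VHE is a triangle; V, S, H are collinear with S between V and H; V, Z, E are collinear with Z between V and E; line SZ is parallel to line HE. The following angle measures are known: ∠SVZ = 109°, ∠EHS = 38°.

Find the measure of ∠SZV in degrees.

1. ∠EVH = 109°  [S on VH, Z on VE]
2. ∠EHV = 38°  [S on ray HV]
3. ∠HEV = 33°  [△VHE]
4. ∠SZV = 33°  [SZ∥HE, corresponding at Z]

∠SZV = 33°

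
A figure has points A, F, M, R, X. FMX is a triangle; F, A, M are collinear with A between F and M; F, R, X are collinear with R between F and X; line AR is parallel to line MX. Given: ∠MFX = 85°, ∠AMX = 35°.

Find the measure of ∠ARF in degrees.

∠ARF = 60°

1. ∠FMX = 35°  [A on ray MF]
2. ∠FXM = 60°  [△FMX]
3. ∠ARF = 60°  [AR∥MX, corresponding at R]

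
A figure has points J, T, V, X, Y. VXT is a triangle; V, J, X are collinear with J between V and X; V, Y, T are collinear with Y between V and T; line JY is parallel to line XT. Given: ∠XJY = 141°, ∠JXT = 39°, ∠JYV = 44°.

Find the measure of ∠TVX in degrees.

1. ∠TXV = 39°  [J on ray XV]
2. ∠VTX = 44°  [JY∥XT, corresponding at Y]
3. ∠TVX = 97°  [△VXT]

∠TVX = 97°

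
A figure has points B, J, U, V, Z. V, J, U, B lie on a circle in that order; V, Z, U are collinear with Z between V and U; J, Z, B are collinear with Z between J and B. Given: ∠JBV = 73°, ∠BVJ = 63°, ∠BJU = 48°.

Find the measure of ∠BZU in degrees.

1. ∠BJV = 44°  [△VJB]
2. ∠BUJ = 117°  [cyclic VJUB, opposite ∠V+∠U]
3. ∠JBU = 15°  [△JUB]
4. ∠BUV = 44°  [same arc VB]
5. ∠BZU = 121°  [△UZB]

∠BZU = 121°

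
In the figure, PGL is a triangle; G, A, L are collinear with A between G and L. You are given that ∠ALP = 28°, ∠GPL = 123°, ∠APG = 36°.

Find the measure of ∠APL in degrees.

∠APL = 87°

1. ∠GLP = 28°  [A on ray LG]
2. ∠LGP = 29°  [△PGL]
3. ∠AGP = 29°  [A on ray GL]
4. ∠GAP = 115°  [△PGA]
5. ∠LAP = 65°  [linear pair at A on GL]
6. ∠APL = 87°  [△PAL]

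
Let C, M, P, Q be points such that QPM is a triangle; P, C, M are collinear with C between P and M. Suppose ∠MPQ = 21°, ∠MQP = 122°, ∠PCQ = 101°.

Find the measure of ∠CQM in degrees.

1. ∠PMQ = 37°  [△QPM]
2. ∠MCQ = 79°  [linear pair at C on PM]
3. ∠CMQ = 37°  [C on ray MP]
4. ∠CQM = 64°  [△QCM]

∠CQM = 64°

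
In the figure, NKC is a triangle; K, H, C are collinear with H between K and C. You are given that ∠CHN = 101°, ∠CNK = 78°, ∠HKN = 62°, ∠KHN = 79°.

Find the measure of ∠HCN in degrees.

1. ∠CKN = 62°  [H on ray KC]
2. ∠KCN = 40°  [△NKC]
3. ∠HCN = 40°  [H on ray CK]

∠HCN = 40°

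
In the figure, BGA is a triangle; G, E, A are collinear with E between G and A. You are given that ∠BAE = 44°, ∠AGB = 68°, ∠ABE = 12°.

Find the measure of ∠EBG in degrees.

1. ∠AEB = 124°  [△BEA]
2. ∠BGE = 68°  [E on ray GA]
3. ∠BEG = 56°  [linear pair at E on GA]
4. ∠EBG = 56°  [△BGE]

∠EBG = 56°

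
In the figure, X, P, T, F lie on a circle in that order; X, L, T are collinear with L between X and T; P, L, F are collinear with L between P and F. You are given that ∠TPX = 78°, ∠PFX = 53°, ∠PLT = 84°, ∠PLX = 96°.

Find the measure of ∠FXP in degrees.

∠FXP = 92°

1. ∠PTX = 53°  [same arc XP]
2. ∠PXT = 49°  [△XPT]
3. ∠FPX = 35°  [△XLP]
4. ∠FXP = 92°  [△XPF]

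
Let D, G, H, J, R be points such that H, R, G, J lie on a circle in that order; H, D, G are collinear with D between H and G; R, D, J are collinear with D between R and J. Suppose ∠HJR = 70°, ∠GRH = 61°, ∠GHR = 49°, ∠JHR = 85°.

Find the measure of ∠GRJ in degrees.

∠GRJ = 36°

1. ∠GJR = 49°  [same arc RG]
2. ∠JGR = 95°  [cyclic HRGJ, opposite ∠H+∠G]
3. ∠GRJ = 36°  [△RGJ]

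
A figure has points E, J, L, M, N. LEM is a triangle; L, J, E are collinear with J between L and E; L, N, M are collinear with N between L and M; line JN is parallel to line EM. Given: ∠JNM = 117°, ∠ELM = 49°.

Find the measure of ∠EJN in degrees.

∠EJN = 112°

1. ∠JNL = 63°  [linear pair at N on LM]
2. ∠JLN = 49°  [J on LE, N on LM]
3. ∠LJN = 68°  [△LJN]
4. ∠EJN = 112°  [linear pair at J on LE]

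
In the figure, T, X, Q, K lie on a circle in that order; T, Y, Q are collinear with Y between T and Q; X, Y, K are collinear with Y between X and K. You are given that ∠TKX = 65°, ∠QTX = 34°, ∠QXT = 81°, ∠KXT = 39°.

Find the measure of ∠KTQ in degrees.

∠KTQ = 42°

1. ∠QKT = 99°  [cyclic TXQK, opposite ∠X+∠K]
2. ∠KQT = 39°  [same arc TK]
3. ∠KTQ = 42°  [△TQK]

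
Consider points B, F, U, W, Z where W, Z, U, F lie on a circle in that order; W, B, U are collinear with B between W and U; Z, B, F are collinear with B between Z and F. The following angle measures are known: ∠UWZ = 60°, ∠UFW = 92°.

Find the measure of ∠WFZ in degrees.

1. ∠UZW = 88°  [cyclic WZUF, opposite ∠Z+∠F]
2. ∠WUZ = 32°  [△WZU]
3. ∠WFZ = 32°  [same arc WZ]

∠WFZ = 32°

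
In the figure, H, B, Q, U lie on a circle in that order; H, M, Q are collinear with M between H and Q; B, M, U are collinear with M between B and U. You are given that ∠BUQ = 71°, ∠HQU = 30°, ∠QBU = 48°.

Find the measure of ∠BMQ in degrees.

∠BMQ = 101°

1. ∠BHQ = 71°  [same arc BQ]
2. ∠HBU = 30°  [same arc HU]
3. ∠BMH = 79°  [△HMB]
4. ∠BMQ = 101°  [linear pair at M on HQ]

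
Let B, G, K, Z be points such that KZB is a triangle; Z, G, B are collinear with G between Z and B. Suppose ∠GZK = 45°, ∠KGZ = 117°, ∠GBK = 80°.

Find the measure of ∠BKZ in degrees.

1. ∠BZK = 45°  [G on ray ZB]
2. ∠KBZ = 80°  [G on ray BZ]
3. ∠BKZ = 55°  [△KZB]

∠BKZ = 55°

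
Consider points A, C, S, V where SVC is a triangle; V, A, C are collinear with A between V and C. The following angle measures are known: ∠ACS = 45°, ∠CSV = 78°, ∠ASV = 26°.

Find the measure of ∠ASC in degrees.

∠ASC = 52°

1. ∠SCV = 45°  [A on ray CV]
2. ∠CVS = 57°  [△SVC]
3. ∠AVS = 57°  [A on ray VC]
4. ∠SAV = 97°  [△SVA]
5. ∠CAS = 83°  [linear pair at A on VC]
6. ∠ASC = 52°  [△SAC]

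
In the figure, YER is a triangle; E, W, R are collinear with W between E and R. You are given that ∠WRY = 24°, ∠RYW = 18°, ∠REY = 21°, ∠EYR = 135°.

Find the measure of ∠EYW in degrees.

∠EYW = 117°

1. ∠RWY = 138°  [△YWR]
2. ∠WEY = 21°  [W on ray ER]
3. ∠EWY = 42°  [linear pair at W on ER]
4. ∠EYW = 117°  [△YEW]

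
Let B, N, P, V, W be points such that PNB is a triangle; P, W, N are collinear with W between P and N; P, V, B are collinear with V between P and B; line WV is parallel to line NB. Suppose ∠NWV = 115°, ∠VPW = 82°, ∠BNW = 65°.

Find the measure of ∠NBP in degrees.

∠NBP = 33°

1. ∠PWV = 65°  [linear pair at W on PN]
2. ∠PVW = 33°  [△PWV]
3. ∠NBP = 33°  [WV∥NB, corresponding at V]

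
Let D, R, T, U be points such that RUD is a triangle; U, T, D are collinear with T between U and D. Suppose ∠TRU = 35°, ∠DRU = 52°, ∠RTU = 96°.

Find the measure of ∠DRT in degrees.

1. ∠RUT = 49°  [△RUT]
2. ∠DTR = 84°  [linear pair at T on UD]
3. ∠DUR = 49°  [T on ray UD]
4. ∠RDU = 79°  [△RUD]
5. ∠RDT = 79°  [T on ray DU]
6. ∠DRT = 17°  [△RTD]

∠DRT = 17°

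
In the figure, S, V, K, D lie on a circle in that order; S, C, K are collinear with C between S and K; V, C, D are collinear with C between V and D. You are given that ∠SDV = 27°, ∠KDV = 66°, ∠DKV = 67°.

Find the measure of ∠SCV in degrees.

1. ∠SKV = 27°  [same arc SV]
2. ∠DVK = 47°  [△VKD]
3. ∠KCV = 106°  [△VCK]
4. ∠SCV = 74°  [linear pair at C on SK]

∠SCV = 74°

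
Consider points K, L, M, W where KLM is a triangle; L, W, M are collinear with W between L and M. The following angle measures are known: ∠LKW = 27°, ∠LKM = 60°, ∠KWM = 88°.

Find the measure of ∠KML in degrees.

1. ∠KWL = 92°  [linear pair at W on LM]
2. ∠KLW = 61°  [△KLW]
3. ∠KLM = 61°  [W on ray LM]
4. ∠KML = 59°  [△KLM]

∠KML = 59°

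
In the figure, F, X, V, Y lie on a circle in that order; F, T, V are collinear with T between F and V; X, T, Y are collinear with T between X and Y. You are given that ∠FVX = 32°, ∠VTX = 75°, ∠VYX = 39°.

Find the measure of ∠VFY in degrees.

∠VFY = 73°

1. ∠FYX = 32°  [same arc FX]
2. ∠FTY = 75°  [vertical angles at T]
3. ∠VFY = 73°  [△FTY]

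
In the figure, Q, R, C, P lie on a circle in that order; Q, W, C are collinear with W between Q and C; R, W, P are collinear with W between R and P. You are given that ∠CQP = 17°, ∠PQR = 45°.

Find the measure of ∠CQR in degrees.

∠CQR = 28°

1. ∠CRP = 17°  [same arc CP]
2. ∠PCR = 135°  [cyclic QRCP, opposite ∠Q+∠C]
3. ∠CPR = 28°  [△RCP]
4. ∠CQR = 28°  [same arc RC]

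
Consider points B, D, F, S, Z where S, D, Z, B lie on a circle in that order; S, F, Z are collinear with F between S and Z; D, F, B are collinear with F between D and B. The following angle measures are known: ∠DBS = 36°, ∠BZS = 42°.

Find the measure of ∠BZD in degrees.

1. ∠BDS = 42°  [same arc SB]
2. ∠BSD = 102°  [△SDB]
3. ∠BZD = 78°  [cyclic SDZB, opposite ∠S+∠Z]

∠BZD = 78°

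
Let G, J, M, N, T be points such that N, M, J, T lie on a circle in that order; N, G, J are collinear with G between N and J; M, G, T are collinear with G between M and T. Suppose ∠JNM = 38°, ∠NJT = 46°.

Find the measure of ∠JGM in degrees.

∠JGM = 84°

1. ∠NMT = 46°  [same arc NT]
2. ∠MGN = 96°  [△NGM]
3. ∠JGM = 84°  [linear pair at G on NJ]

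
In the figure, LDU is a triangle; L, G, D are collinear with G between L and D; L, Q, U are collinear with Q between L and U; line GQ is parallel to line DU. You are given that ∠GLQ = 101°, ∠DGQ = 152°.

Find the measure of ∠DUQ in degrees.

1. ∠LGQ = 28°  [linear pair at G on LD]
2. ∠GQL = 51°  [△LGQ]
3. ∠GQU = 129°  [linear pair at Q on LU]
4. ∠DUQ = 51°  [GQ∥DU, co-interior at U–Q]

∠DUQ = 51°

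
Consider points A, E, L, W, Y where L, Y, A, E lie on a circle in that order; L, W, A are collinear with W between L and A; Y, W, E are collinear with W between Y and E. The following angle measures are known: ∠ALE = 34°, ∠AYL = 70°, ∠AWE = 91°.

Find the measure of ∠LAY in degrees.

1. ∠AYE = 34°  [same arc AE]
2. ∠LWY = 91°  [vertical angles at W]
3. ∠AWY = 89°  [linear pair at W on LA]
4. ∠LAY = 57°  [△YWA]

∠LAY = 57°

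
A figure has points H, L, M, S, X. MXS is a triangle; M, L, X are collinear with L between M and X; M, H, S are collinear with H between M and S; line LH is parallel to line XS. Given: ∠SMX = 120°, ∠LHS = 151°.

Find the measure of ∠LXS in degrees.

1. ∠HML = 120°  [L on MX, H on MS]
2. ∠LHM = 29°  [linear pair at H on MS]
3. ∠HLM = 31°  [△MLH]
4. ∠HLX = 149°  [linear pair at L on MX]
5. ∠LXS = 31°  [LH∥XS, co-interior at X–L]

∠LXS = 31°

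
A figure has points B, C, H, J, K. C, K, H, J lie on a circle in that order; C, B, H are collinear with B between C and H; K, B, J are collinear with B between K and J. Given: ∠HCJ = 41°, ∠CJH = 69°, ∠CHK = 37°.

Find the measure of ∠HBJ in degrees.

1. ∠CJK = 37°  [same arc CK]
2. ∠CBJ = 102°  [△CBJ]
3. ∠HBJ = 78°  [linear pair at B on CH]

∠HBJ = 78°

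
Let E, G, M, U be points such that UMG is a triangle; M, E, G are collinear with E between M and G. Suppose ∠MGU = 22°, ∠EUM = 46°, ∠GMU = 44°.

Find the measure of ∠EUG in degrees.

∠EUG = 68°

1. ∠EGU = 22°  [E on ray GM]
2. ∠EMU = 44°  [E on ray MG]
3. ∠MEU = 90°  [△UME]
4. ∠GEU = 90°  [linear pair at E on MG]
5. ∠EUG = 68°  [△UEG]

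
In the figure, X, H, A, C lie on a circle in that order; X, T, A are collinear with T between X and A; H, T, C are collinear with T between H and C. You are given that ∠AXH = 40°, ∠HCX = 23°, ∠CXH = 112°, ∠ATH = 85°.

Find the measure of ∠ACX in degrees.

1. ∠HAX = 23°  [same arc XH]
2. ∠AHX = 117°  [△XHA]
3. ∠ACX = 63°  [cyclic XHAC, opposite ∠H+∠C]

∠ACX = 63°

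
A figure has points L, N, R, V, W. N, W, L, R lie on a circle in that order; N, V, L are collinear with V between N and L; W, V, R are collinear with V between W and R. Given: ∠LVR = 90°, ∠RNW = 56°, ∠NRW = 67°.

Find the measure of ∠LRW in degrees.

∠LRW = 33°

1. ∠NVW = 90°  [vertical angles at V]
2. ∠NWR = 57°  [△NWR]
3. ∠LNW = 33°  [△NVW]
4. ∠LRW = 33°  [same arc WL]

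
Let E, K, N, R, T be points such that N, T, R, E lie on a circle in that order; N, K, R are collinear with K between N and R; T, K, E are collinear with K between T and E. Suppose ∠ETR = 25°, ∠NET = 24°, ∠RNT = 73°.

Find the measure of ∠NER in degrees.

∠NER = 97°

1. ∠NRT = 24°  [same arc NT]
2. ∠NTR = 83°  [△NTR]
3. ∠NER = 97°  [cyclic NTRE, opposite ∠T+∠E]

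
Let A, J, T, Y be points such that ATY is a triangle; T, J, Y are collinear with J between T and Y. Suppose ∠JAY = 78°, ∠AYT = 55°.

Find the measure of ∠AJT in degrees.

1. ∠AYJ = 55°  [J on ray YT]
2. ∠AJY = 47°  [△AJY]
3. ∠AJT = 133°  [linear pair at J on TY]

∠AJT = 133°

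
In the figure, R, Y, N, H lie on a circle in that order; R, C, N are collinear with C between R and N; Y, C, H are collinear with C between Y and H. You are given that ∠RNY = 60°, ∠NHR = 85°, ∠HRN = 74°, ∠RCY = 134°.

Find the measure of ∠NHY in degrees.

∠NHY = 25°

1. ∠HNR = 21°  [△RNH]
2. ∠HCN = 134°  [vertical angles at C]
3. ∠NHY = 25°  [△NCH]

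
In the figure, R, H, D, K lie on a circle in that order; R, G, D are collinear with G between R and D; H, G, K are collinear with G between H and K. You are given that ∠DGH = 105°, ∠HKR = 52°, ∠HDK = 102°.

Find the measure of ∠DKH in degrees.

1. ∠HDR = 52°  [same arc RH]
2. ∠DHK = 23°  [△HGD]
3. ∠DKH = 55°  [△HDK]

∠DKH = 55°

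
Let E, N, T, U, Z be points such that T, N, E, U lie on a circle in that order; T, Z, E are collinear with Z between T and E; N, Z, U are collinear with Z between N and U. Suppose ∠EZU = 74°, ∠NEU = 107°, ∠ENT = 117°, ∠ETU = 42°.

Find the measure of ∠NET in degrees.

∠NET = 32°

1. ∠NZT = 74°  [vertical angles at Z]
2. ∠ENU = 42°  [same arc EU]
3. ∠EZN = 106°  [linear pair at Z on TE]
4. ∠NET = 32°  [△NZE]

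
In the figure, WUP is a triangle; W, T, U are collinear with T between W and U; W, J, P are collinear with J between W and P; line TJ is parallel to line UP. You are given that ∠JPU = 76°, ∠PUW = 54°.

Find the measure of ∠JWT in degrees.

1. ∠UPW = 76°  [J on ray PW]
2. ∠PWU = 50°  [△WUP]
3. ∠JWT = 50°  [T on WU, J on WP]

∠JWT = 50°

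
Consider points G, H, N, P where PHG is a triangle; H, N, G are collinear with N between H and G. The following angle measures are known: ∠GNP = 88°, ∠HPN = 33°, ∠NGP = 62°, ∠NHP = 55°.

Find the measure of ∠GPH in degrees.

1. ∠HGP = 62°  [N on ray GH]
2. ∠GHP = 55°  [N on ray HG]
3. ∠GPH = 63°  [△PHG]

∠GPH = 63°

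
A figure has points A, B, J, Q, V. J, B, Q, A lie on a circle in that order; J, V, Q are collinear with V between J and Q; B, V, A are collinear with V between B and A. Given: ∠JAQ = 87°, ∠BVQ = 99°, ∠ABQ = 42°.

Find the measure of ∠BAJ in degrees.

∠BAJ = 39°

1. ∠AVJ = 99°  [vertical angles at V]
2. ∠AJQ = 42°  [same arc QA]
3. ∠BAJ = 39°  [△JVA]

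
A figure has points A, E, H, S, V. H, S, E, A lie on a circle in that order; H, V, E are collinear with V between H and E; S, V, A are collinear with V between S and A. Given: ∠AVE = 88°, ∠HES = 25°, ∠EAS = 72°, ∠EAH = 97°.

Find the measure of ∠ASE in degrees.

1. ∠AEH = 20°  [△EVA]
2. ∠AHE = 63°  [△HEA]
3. ∠ASE = 63°  [same arc EA]

∠ASE = 63°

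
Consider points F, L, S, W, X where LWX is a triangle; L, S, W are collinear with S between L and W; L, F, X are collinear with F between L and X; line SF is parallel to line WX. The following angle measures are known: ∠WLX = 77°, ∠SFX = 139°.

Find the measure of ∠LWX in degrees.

1. ∠FLS = 77°  [S on LW, F on LX]
2. ∠LFS = 41°  [linear pair at F on LX]
3. ∠FSL = 62°  [△LSF]
4. ∠LWX = 62°  [SF∥WX, corresponding at S]

∠LWX = 62°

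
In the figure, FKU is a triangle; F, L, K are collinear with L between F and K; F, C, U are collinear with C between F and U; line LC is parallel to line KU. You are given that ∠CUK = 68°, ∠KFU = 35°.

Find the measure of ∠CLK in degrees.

1. ∠FUK = 68°  [C on ray UF]
2. ∠FKU = 77°  [△FKU]
3. ∠CLF = 77°  [LC∥KU, corresponding at L]
4. ∠CLK = 103°  [linear pair at L on FK]

∠CLK = 103°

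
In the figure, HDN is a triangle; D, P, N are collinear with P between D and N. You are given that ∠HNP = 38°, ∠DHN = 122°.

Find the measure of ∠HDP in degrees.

∠HDP = 20°

1. ∠DNH = 38°  [P on ray ND]
2. ∠HDN = 20°  [△HDN]
3. ∠HDP = 20°  [P on ray DN]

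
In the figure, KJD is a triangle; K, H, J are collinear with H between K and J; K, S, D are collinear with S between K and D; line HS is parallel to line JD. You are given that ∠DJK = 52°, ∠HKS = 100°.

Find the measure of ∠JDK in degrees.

∠JDK = 28°

1. ∠KHS = 52°  [HS∥JD, corresponding at H]
2. ∠HSK = 28°  [△KHS]
3. ∠JDK = 28°  [HS∥JD, corresponding at S]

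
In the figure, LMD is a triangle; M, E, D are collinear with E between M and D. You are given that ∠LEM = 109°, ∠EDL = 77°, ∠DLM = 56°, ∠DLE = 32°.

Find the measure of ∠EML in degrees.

1. ∠LDM = 77°  [E on ray DM]
2. ∠DML = 47°  [△LMD]
3. ∠EML = 47°  [E on ray MD]

∠EML = 47°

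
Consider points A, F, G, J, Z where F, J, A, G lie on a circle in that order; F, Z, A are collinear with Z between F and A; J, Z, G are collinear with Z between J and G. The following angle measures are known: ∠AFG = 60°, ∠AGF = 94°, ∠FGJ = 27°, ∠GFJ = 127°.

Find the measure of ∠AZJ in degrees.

∠AZJ = 93°

1. ∠AJG = 60°  [same arc AG]
2. ∠FAJ = 27°  [same arc FJ]
3. ∠AZJ = 93°  [△JZA]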